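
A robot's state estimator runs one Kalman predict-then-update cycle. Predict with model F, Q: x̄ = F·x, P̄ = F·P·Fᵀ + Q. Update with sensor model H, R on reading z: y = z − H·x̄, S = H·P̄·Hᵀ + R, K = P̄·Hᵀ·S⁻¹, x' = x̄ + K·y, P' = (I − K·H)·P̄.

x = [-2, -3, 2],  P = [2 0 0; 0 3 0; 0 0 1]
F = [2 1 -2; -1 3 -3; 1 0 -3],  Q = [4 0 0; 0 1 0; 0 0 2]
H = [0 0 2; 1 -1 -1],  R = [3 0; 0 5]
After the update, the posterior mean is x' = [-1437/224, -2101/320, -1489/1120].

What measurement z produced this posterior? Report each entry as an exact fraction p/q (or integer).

x̄ = F·x = [-11, -13, -8]
P̄ = F·P·Fᵀ + Q = [19 11 10; 11 39 7; 10 7 13]
S = H·P̄·Hᵀ + R = [55 -20; -20 48]
K = P̄·Hᵀ·S⁻¹ = [23/56 29/224; -1/80 -47/64; 131/280 -3/224]
x' − x̄ = [1027/224, 2059/320, 7471/1120] = K·y
y = (KᵀK)⁻¹·Kᵀ·(x' − x̄) = [14, -9]
z = y + H·x̄ = [14, -9] + [-16, 10] = [-2, 1]

z = [-2, 1]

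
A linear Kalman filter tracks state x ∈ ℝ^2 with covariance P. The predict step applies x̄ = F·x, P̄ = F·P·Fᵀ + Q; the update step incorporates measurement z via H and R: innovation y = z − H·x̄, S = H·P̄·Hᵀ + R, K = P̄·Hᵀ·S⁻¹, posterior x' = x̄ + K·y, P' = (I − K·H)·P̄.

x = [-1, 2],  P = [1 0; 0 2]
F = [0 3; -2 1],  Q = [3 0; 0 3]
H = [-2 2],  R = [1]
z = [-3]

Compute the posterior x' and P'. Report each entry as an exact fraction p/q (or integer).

x̄ = F·x = [6, 4]
P̄ = F·P·Fᵀ + Q = [21 6; 6 9]
y = z − H·x̄ = [1]
S = H·P̄·Hᵀ + R = [73]
K = P̄·Hᵀ·S⁻¹ = [-30/73; 6/73]
x' = x̄ + K·y = [408/73, 298/73]
P' = (I − K·H)·P̄ = [633/73 618/73; 618/73 621/73]

x' = [408/73, 298/73]
P' = [633/73 618/73; 618/73 621/73]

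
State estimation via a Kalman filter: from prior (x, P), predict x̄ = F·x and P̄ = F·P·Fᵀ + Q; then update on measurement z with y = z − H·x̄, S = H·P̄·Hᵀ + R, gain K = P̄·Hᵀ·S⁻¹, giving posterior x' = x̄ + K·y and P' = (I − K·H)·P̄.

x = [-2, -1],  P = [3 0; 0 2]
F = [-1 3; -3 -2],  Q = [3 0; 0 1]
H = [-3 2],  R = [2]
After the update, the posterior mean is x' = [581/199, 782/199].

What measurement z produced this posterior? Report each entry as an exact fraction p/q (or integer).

x̄ = F·x = [-1, 8]
P̄ = F·P·Fᵀ + Q = [24 -3; -3 36]
S = H·P̄·Hᵀ + R = [398]
K = P̄·Hᵀ·S⁻¹ = [-39/199; 81/398]
x' − x̄ = [780/199, -810/199] = K·y
y = (KᵀK)⁻¹·Kᵀ·(x' − x̄) = [-20]
z = y + H·x̄ = [-20] + [19] = [-1]

z = [-1]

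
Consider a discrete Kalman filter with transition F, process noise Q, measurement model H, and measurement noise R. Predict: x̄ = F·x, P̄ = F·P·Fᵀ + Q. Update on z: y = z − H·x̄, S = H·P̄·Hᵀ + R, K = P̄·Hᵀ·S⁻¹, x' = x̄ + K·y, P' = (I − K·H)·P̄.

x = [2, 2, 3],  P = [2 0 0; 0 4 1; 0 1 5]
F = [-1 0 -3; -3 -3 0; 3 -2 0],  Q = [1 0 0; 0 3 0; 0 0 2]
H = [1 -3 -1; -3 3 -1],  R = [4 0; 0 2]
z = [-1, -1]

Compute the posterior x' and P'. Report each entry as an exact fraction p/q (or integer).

x' = [-573233/87919, -385584/87919, 642470/87919]
P' = [1667469/87919 1116717/87919 -1599426/87919; 1116717/87919 762429/87919 -1057062/87919; -1599426/87919 -1057062/87919 1660752/87919]

x̄ = F·x = [-11, -12, 2]
P̄ = F·P·Fᵀ + Q = [48 15 0; 15 57 6; 0 6 36]
y = z − H·x̄ = [-24, 4]
S = H·P̄·Hᵀ + R = [547 -441; -441 677]
K = P̄·Hᵀ·S⁻¹ = [-20814/87919 -26415/87919; -28377/87919 -2901/87919; -22248/87919 -16830/87919]
x' = x̄ + K·y = [-573233/87919, -385584/87919, 642470/87919]
P' = (I − K·H)·P̄ = [1667469/87919 1116717/87919 -1599426/87919; 1116717/87919 762429/87919 -1057062/87919; -1599426/87919 -1057062/87919 1660752/87919]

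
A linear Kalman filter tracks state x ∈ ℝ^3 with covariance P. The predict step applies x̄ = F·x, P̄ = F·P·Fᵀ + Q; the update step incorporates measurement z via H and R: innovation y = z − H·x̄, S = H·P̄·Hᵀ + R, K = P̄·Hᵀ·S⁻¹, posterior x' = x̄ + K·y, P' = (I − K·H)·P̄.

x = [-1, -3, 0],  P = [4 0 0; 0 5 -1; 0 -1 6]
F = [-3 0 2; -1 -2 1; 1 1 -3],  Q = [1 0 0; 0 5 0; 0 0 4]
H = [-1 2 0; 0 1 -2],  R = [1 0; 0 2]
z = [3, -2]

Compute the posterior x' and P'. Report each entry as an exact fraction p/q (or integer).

x̄ = F·x = [3, 7, -4]
P̄ = F·P·Fᵀ + Q = [61 28 -50; 28 39 -39; -50 -39 73]
y = z − H·x̄ = [-8, -17]
S = H·P̄·Hᵀ + R = [106 106; 106 489]
K = P̄·Hᵀ·S⁻¹ = [-16013/40598 133/383; 6024/20299 67/383; 2959/20299 -157/383]
x' = x̄ + K·y = [5116/20299, 33534/20299, 36589/20299]
P' = (I − K·H)·P̄ = [591869/40598 143964/20299 64933/20299; 143964/20299 74994/20299 33946/20299; 64933/20299 33946/20299 25294/20299]

x' = [5116/20299, 33534/20299, 36589/20299]
P' = [591869/40598 143964/20299 64933/20299; 143964/20299 74994/20299 33946/20299; 64933/20299 33946/20299 25294/20299]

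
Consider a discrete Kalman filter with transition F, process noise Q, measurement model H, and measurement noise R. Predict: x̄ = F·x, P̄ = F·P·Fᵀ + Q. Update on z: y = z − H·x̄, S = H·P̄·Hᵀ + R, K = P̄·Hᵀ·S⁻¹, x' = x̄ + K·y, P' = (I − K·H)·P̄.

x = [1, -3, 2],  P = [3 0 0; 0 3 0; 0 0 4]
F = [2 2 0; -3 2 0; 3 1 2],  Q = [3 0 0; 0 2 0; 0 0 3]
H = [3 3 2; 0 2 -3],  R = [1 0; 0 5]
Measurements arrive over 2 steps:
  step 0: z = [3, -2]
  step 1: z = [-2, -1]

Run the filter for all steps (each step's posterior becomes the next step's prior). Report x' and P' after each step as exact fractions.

step 0: x̄ = F·x = [-4, -9, 4]
step 0: P̄ = F·P·Fᵀ + Q = [27 -6 24; -6 41 -21; 24 -21 49]
step 0: y = z − H·x̄ = [34, 28]
step 0: S = H·P̄·Hᵀ + R = [737 -195; -195 862]
step 0: K = P̄·Hᵀ·S⁻¹ = [79302/597269 -40263/597269; 82581/597269 119150/597269; 55379/597269 -118428/597269]
step 0: x' = x̄ + K·y = [-820172/597269, 768533/597269, 955978/597269]
step 0: P' = (I − K·H)·P̄ = [3941649/597269 -2741505/597269 -1760565/597269; -2741505/597269 2008676/597269 1140534/597269; -1760565/597269 1140534/597269 957736/597269]
step 1: x̄ = F·x = [-103278/597269, 3997582/597269, 219973/597269]
step 1: P̄ = F·P·Fᵀ + Q = [3661067/597269 -10132180/597269 3255082/597269; -10132180/597269 77602143/597269 -24556478/597269; 3255082/597269 -24556478/597269 10092594/597269]
step 1: y = z − H·x̄ = [-13317396/597269, -7932514/597269]
step 1: S = H·P̄·Hᵀ + R = [334340543/597269 437750866/597269; 437750866/597269 698905999/597269]
step 1: K = P̄·Hᵀ·S⁻¹ = [6910419959/70398414329 -7353033132/70398414329; 11637096463/70398414329 15764921078/70398414329; 7028479532/70398414329 -12398956486/70398414329]
step 1: x' = x̄ + K·y = [-68597848362/70398414329, 2330867502/70398414329, 33886910421/70398414329]
step 1: P' = (I − K·H)·P̄ = [211112550204/70398414329 -150216309483/70398414329 -87889151102/70398414329; -150216309483/70398414329 118808252732/70398414329 52930633358/70398414329; -87889151102/70398414329 52930633358/70398414329 55952016382/70398414329]

step 0: x' = [-820172/597269, 768533/597269, 955978/597269], P' = [3941649/597269 -2741505/597269 -1760565/597269; -2741505/597269 2008676/597269 1140534/597269; -1760565/597269 1140534/597269 957736/597269]
step 1: x' = [-68597848362/70398414329, 2330867502/70398414329, 33886910421/70398414329], P' = [211112550204/70398414329 -150216309483/70398414329 -87889151102/70398414329; -150216309483/70398414329 118808252732/70398414329 52930633358/70398414329; -87889151102/70398414329 52930633358/70398414329 55952016382/70398414329]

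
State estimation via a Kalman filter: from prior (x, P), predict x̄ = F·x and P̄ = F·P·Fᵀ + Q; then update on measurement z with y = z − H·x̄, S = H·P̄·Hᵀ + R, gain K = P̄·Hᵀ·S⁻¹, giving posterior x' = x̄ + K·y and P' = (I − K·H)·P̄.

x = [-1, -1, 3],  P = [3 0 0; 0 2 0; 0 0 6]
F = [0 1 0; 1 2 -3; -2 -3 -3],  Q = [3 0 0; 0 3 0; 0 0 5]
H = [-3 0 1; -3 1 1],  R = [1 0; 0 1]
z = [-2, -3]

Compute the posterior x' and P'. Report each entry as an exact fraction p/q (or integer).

x̄ = F·x = [-1, -12, -4]
P̄ = F·P·Fᵀ + Q = [5 4 -6; 4 68 36; -6 36 89]
y = z − H·x̄ = [-1, 10]
S = H·P̄·Hᵀ + R = [171 194; 194 287]
K = P̄·Hᵀ·S⁻¹ = [-2729/11441 1167/11441; -10960/11441 11076/11441; 2967/11441 3695/11441]
x' = x̄ + K·y = [174/673, -916/673, -693/673]
P' = (I − K·H)·P̄ = [19735/11441 3896/11441 56476/11441; 3896/11441 22036/11441 728/11441; 56476/11441 728/11441 172395/11441]

x' = [174/673, -916/673, -693/673]
P' = [19735/11441 3896/11441 56476/11441; 3896/11441 22036/11441 728/11441; 56476/11441 728/11441 172395/11441]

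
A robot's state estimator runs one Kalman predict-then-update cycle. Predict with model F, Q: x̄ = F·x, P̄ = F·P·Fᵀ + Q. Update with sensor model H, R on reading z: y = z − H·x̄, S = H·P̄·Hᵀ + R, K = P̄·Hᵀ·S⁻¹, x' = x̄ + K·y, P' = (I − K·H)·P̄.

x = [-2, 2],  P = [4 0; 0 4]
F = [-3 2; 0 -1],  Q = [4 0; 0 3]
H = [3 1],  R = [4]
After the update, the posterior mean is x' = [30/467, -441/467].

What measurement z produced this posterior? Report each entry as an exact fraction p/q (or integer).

x̄ = F·x = [10, -2]
P̄ = F·P·Fᵀ + Q = [56 -8; -8 7]
S = H·P̄·Hᵀ + R = [467]
K = P̄·Hᵀ·S⁻¹ = [160/467; -17/467]
x' − x̄ = [-4640/467, 493/467] = K·y
y = (KᵀK)⁻¹·Kᵀ·(x' − x̄) = [-29]
z = y + H·x̄ = [-29] + [28] = [-1]

z = [-1]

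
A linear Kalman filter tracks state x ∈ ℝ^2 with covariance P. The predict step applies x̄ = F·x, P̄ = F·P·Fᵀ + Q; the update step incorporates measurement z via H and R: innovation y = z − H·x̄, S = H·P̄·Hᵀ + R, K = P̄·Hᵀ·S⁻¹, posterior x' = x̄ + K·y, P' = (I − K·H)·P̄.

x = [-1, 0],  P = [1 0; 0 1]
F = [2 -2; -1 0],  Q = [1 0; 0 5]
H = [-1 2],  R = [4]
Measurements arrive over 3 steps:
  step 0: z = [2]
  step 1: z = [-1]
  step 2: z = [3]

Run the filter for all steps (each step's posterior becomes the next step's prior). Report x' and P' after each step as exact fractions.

step 0: x̄ = F·x = [-2, 1]
step 0: P̄ = F·P·Fᵀ + Q = [9 -2; -2 6]
step 0: y = z − H·x̄ = [-2]
step 0: S = H·P̄·Hᵀ + R = [45]
step 0: K = P̄·Hᵀ·S⁻¹ = [-13/45; 14/45]
step 0: x' = x̄ + K·y = [-64/45, 17/45]
step 0: P' = (I − K·H)·P̄ = [236/45 92/45; 92/45 74/45]
step 1: x̄ = F·x = [-18/5, 64/45]
step 1: P̄ = F·P·Fᵀ + Q = [61/5 -32/5; -32/5 461/45]
step 1: y = z − H·x̄ = [-67/9]
step 1: S = H·P̄·Hᵀ + R = [745/9]
step 1: K = P̄·Hᵀ·S⁻¹ = [-45/149; 242/745]
step 1: x' = x̄ + K·y = [-1007/745, -742/745]
step 1: P' = (I − K·H)·P̄ = [3464/745 1282/745; 1282/745 225/149]
step 2: x̄ = F·x = [-106/149, 1007/745]
step 2: P̄ = F·P·Fᵀ + Q = [1769/149 -4364/745; -4364/745 7189/745]
step 2: y = z − H·x̄ = [-309/745]
step 2: S = H·P̄·Hᵀ + R = [58037/745]
step 2: K = P̄·Hᵀ·S⁻¹ = [-17573/58037; 18742/58037]
step 2: x' = x̄ + K·y = [-169997/290185, 353369/290185]
step 2: P' = (I − K·H)·P̄ = [1372664/290185 510602/290185; 510602/290185 442721/290185]

step 0: x' = [-64/45, 17/45], P' = [236/45 92/45; 92/45 74/45]
step 1: x' = [-1007/745, -742/745], P' = [3464/745 1282/745; 1282/745 225/149]
step 2: x' = [-169997/290185, 353369/290185], P' = [1372664/290185 510602/290185; 510602/290185 442721/290185]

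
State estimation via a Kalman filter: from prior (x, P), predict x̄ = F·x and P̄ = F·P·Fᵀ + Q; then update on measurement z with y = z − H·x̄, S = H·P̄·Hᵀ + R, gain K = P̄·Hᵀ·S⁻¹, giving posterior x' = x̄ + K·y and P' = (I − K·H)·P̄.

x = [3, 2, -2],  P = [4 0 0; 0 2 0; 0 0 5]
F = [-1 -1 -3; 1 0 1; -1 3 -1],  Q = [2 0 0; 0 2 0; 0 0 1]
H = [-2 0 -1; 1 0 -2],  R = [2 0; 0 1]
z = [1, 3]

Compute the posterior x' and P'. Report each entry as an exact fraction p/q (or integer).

x̄ = F·x = [1, 1, 5]
P̄ = F·P·Fᵀ + Q = [53 -19 13; -19 11 -9; 13 -9 28]
y = z − H·x̄ = [8, 12]
S = H·P̄·Hᵀ + R = [294 -11; -11 114]
K = P̄·Hᵀ·S⁻¹ = [-13269/33395 6629/33395; 5347/33395 223/33395; -6629/33395 -13236/33395]
x' = x̄ + K·y = [6791/33395, 78847/33395, -44889/33395]
P' = (I − K·H)·P̄ = [11941/33395 -4233/33395 2656/33395; -4233/33395 116259/33395 -2228/33395; 2656/33395 -2228/33395 7946/33395]

x' = [6791/33395, 78847/33395, -44889/33395]
P' = [11941/33395 -4233/33395 2656/33395; -4233/33395 116259/33395 -2228/33395; 2656/33395 -2228/33395 7946/33395]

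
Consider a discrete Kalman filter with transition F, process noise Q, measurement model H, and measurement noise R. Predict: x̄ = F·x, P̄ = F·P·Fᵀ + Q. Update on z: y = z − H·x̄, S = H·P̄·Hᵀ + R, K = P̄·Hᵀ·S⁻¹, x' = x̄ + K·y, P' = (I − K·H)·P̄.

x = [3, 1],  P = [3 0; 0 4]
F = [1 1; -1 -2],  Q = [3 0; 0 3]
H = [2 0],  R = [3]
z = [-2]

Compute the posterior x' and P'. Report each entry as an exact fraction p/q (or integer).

x' = [-28/43, 5/43]
P' = [30/43 -33/43; -33/43 462/43]

x̄ = F·x = [4, -5]
P̄ = F·P·Fᵀ + Q = [10 -11; -11 22]
y = z − H·x̄ = [-10]
S = H·P̄·Hᵀ + R = [43]
K = P̄·Hᵀ·S⁻¹ = [20/43; -22/43]
x' = x̄ + K·y = [-28/43, 5/43]
P' = (I − K·H)·P̄ = [30/43 -33/43; -33/43 462/43]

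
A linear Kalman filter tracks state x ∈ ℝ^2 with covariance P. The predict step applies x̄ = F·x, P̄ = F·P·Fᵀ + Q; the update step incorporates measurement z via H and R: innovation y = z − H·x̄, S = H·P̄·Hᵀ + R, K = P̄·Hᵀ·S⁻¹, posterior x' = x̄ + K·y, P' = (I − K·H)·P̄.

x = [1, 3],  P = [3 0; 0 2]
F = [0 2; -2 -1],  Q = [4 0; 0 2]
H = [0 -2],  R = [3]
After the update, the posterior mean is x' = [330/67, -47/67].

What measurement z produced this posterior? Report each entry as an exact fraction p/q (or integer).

z = [1]

x̄ = F·x = [6, -5]
P̄ = F·P·Fᵀ + Q = [12 -4; -4 16]
S = H·P̄·Hᵀ + R = [67]
K = P̄·Hᵀ·S⁻¹ = [8/67; -32/67]
x' − x̄ = [-72/67, 288/67] = K·y
y = (KᵀK)⁻¹·Kᵀ·(x' − x̄) = [-9]
z = y + H·x̄ = [-9] + [10] = [1]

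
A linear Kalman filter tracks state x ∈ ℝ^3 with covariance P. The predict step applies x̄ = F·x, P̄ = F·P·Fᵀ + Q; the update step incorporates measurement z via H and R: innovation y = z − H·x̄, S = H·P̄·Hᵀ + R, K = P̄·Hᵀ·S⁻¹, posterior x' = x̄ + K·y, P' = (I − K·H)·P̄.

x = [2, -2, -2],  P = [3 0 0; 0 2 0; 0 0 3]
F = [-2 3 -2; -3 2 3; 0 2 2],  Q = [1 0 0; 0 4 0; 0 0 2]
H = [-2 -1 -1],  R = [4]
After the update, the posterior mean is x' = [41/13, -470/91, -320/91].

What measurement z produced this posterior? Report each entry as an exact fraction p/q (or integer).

z = [2]

x̄ = F·x = [-6, -16, -8]
P̄ = F·P·Fᵀ + Q = [43 12 0; 12 66 26; 0 26 22]
S = H·P̄·Hᵀ + R = [364]
K = P̄·Hᵀ·S⁻¹ = [-7/26; -29/91; -12/91]
x' − x̄ = [119/13, 986/91, 408/91] = K·y
y = (KᵀK)⁻¹·Kᵀ·(x' − x̄) = [-34]
z = y + H·x̄ = [-34] + [36] = [2]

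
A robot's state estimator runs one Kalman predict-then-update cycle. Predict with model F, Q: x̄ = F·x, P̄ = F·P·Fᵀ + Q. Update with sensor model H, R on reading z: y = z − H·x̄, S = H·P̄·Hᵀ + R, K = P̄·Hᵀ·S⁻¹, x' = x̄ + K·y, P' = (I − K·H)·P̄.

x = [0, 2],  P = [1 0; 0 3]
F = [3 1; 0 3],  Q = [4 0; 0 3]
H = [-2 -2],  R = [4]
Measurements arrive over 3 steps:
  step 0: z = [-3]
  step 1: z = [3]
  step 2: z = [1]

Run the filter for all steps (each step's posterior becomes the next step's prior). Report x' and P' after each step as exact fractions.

step 0: x' = [-1/2, 21/10], P' = [83/13 -6; -6 33/5]
step 1: x' = [2223/1759, -8631/3518], P' = [56099/1759 -56238/1759; -56238/1759 58071/1759]
step 2: x' = [-417038/98387, 358131/98387], P' = [7396051/98387 -7495410/98387; -7495410/98387 7691397/98387]

step 0: x̄ = F·x = [2, 6]
step 0: P̄ = F·P·Fᵀ + Q = [16 9; 9 30]
step 0: y = z − H·x̄ = [13]
step 0: S = H·P̄·Hᵀ + R = [260]
step 0: K = P̄·Hᵀ·S⁻¹ = [-5/26; -3/10]
step 0: x' = x̄ + K·y = [-1/2, 21/10]
step 0: P' = (I − K·H)·P̄ = [83/13 -6; -6 33/5]
step 1: x̄ = F·x = [3/5, 63/10]
step 1: P̄ = F·P·Fᵀ + Q = [2084/65 -171/5; -171/5 312/5]
step 1: y = z − H·x̄ = [84/5]
step 1: S = H·P̄·Hᵀ + R = [7036/65]
step 1: K = P̄·Hᵀ·S⁻¹ = [139/3518; -1833/3518]
step 1: x' = x̄ + K·y = [2223/1759, -8631/3518]
step 1: P' = (I − K·H)·P̄ = [56099/1759 -56238/1759; -56238/1759 58071/1759]
step 2: x̄ = F·x = [4707/3518, -25893/3518]
step 2: P̄ = F·P·Fᵀ + Q = [232570/1759 -331929/1759; -331929/1759 527916/1759]
step 2: y = z − H·x̄ = [-19427/1759]
step 2: S = H·P̄·Hᵀ + R = [393548/1759]
step 2: K = P̄·Hᵀ·S⁻¹ = [99359/196774; -195987/196774]
step 2: x' = x̄ + K·y = [-417038/98387, 358131/98387]
step 2: P' = (I − K·H)·P̄ = [7396051/98387 -7495410/98387; -7495410/98387 7691397/98387]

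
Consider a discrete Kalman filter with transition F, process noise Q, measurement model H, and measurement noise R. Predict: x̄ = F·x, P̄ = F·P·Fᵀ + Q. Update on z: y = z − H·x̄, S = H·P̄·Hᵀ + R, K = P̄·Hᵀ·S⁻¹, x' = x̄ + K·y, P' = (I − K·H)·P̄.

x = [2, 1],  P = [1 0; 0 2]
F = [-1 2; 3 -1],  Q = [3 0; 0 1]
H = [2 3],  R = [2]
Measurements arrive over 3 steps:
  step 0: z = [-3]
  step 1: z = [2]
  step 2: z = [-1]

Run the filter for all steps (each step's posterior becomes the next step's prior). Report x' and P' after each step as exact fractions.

step 0: x' = [-27/37, -13/37], P' = [879/74 -292/37; -292/37 202/37]
step 1: x' = [-92191/37001, 85760/37001], P' = [417446/37001 -286626/37001; -286626/37001 204826/37001]
step 2: x' = [39735877/17497939, -32671615/17497939], P' = [201206919/17497939 -138149014/17497939; -138149014/17497939 98645374/17497939]

step 0: x̄ = F·x = [0, 5]
step 0: P̄ = F·P·Fᵀ + Q = [12 -7; -7 12]
step 0: y = z − H·x̄ = [-18]
step 0: S = H·P̄·Hᵀ + R = [74]
step 0: K = P̄·Hᵀ·S⁻¹ = [3/74; 11/37]
step 0: x' = x̄ + K·y = [-27/37, -13/37]
step 0: P' = (I − K·H)·P̄ = [879/74 -292/37; -292/37 202/37]
step 1: x̄ = F·x = [1/37, -68/37]
step 1: P̄ = F·P·Fᵀ + Q = [5053/74 -7533/74; -7533/74 11893/74]
step 1: y = z − H·x̄ = [276/37]
step 1: S = H·P̄·Hᵀ + R = [37001/74]
step 1: K = P̄·Hᵀ·S⁻¹ = [-12493/37001; 20613/37001]
step 1: x' = x̄ + K·y = [-92191/37001, 85760/37001]
step 1: P' = (I − K·H)·P̄ = [417446/37001 -286626/37001; -286626/37001 204826/37001]
step 2: x̄ = F·x = [263711/37001, -362333/37001]
step 2: P̄ = F·P·Fᵀ + Q = [2494257/37001 -3668372/37001; -3668372/37001 5718597/37001]
step 2: y = z − H·x̄ = [522576/37001]
step 2: S = H·P̄·Hᵀ + R = [17497939/37001]
step 2: K = P̄·Hᵀ·S⁻¹ = [-6016602/17497939; 9819047/17497939]
step 2: x' = x̄ + K·y = [39735877/17497939, -32671615/17497939]
step 2: P' = (I − K·H)·P̄ = [201206919/17497939 -138149014/17497939; -138149014/17497939 98645374/17497939]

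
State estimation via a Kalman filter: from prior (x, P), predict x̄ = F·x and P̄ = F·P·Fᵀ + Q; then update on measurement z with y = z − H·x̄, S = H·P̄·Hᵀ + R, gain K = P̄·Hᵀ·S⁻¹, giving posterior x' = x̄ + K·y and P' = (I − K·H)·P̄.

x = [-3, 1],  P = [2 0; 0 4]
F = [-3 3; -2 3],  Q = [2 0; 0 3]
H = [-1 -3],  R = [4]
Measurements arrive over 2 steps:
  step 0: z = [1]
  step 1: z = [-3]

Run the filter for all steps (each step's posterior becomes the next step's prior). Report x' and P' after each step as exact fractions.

step 0: x̄ = F·x = [12, 9]
step 0: P̄ = F·P·Fᵀ + Q = [56 48; 48 47]
step 0: y = z − H·x̄ = [40]
step 0: S = H·P̄·Hᵀ + R = [771]
step 0: K = P̄·Hᵀ·S⁻¹ = [-200/771; -63/257]
step 0: x' = x̄ + K·y = [1252/771, -207/257]
step 0: P' = (I − K·H)·P̄ = [3176/771 -264/257; -264/257 172/257]
step 1: x̄ = F·x = [-1873/257, -4367/771]
step 1: P̄ = F·P·Fᵀ + Q = [16342/257 11860/257; 11860/257 29165/771]
step 1: y = z − H·x̄ = [-7011/257]
step 1: S = H·P̄·Hᵀ + R = [176025/257]
step 1: K = P̄·Hᵀ·S⁻¹ = [-51922/176025; -547/2347]
step 1: x' = x̄ + K·y = [44527/58675, 4886/7041]
step 1: P' = (I − K·H)·P̄ = [703138/176025 -2202/2347; -2202/2347 4390/7041]

step 0: x' = [1252/771, -207/257], P' = [3176/771 -264/257; -264/257 172/257]
step 1: x' = [44527/58675, 4886/7041], P' = [703138/176025 -2202/2347; -2202/2347 4390/7041]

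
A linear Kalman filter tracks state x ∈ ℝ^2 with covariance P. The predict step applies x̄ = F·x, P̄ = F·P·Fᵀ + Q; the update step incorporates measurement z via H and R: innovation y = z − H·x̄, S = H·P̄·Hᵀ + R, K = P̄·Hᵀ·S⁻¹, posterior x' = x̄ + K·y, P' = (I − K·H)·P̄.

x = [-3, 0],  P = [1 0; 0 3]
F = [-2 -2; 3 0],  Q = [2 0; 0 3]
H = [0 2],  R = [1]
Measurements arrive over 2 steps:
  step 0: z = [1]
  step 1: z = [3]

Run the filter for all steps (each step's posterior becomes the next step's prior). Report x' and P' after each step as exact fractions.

step 0: x' = [66/49, 15/49], P' = [738/49 -6/49; -6/49 12/49]
step 1: x' = [-45306/27205, 40932/27205], P' = [118706/27205 -4392/27205; -4392/27205 6789/27205]

step 0: x̄ = F·x = [6, -9]
step 0: P̄ = F·P·Fᵀ + Q = [18 -6; -6 12]
step 0: y = z − H·x̄ = [19]
step 0: S = H·P̄·Hᵀ + R = [49]
step 0: K = P̄·Hᵀ·S⁻¹ = [-12/49; 24/49]
step 0: x' = x̄ + K·y = [66/49, 15/49]
step 0: P' = (I − K·H)·P̄ = [738/49 -6/49; -6/49 12/49]
step 1: x̄ = F·x = [-162/49, 198/49]
step 1: P̄ = F·P·Fᵀ + Q = [3050/49 -4392/49; -4392/49 6789/49]
step 1: y = z − H·x̄ = [-249/49]
step 1: S = H·P̄·Hᵀ + R = [27205/49]
step 1: K = P̄·Hᵀ·S⁻¹ = [-8784/27205; 13578/27205]
step 1: x' = x̄ + K·y = [-45306/27205, 40932/27205]
step 1: P' = (I − K·H)·P̄ = [118706/27205 -4392/27205; -4392/27205 6789/27205]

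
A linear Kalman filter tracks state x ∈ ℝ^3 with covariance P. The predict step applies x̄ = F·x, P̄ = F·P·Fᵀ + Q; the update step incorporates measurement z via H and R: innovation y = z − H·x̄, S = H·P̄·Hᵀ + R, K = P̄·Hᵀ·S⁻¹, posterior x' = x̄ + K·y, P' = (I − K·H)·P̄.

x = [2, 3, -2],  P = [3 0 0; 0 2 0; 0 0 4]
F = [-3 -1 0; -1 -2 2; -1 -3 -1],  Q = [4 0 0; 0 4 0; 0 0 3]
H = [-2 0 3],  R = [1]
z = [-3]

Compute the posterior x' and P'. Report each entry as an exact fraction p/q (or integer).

x' = [-1971/205, -498/41, -1521/205]
P' = [6324/205 512/41 4209/205; 512/41 1266/41 341/41; 4209/205 341/41 2824/205]

x̄ = F·x = [-9, -12, -9]
P̄ = F·P·Fᵀ + Q = [33 13 15; 13 31 7; 15 7 28]
y = z − H·x̄ = [6]
S = H·P̄·Hᵀ + R = [205]
K = P̄·Hᵀ·S⁻¹ = [-21/205; -1/41; 54/205]
x' = x̄ + K·y = [-1971/205, -498/41, -1521/205]
P' = (I − K·H)·P̄ = [6324/205 512/41 4209/205; 512/41 1266/41 341/41; 4209/205 341/41 2824/205]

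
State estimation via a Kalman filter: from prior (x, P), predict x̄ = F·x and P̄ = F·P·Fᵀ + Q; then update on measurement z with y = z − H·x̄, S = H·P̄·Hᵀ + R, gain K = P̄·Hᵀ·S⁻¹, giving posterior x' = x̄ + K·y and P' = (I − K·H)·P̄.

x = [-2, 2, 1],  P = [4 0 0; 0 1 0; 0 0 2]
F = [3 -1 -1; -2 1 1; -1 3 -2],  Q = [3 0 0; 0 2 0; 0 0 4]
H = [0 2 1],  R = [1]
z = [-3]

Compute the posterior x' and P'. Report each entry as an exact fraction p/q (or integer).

x' = [11/6, -7/6, -1/2]
P' = [1571/138 -541/138 339/46; -541/138 497/138 -315/46; 339/46 -315/46 643/46]

x̄ = F·x = [-9, 7, 6]
P̄ = F·P·Fᵀ + Q = [42 -27 -11; -27 21 7; -11 7 25]
y = z − H·x̄ = [-23]
S = H·P̄·Hᵀ + R = [138]
K = P̄·Hᵀ·S⁻¹ = [-65/138; 49/138; 13/46]
x' = x̄ + K·y = [11/6, -7/6, -1/2]
P' = (I − K·H)·P̄ = [1571/138 -541/138 339/46; -541/138 497/138 -315/46; 339/46 -315/46 643/46]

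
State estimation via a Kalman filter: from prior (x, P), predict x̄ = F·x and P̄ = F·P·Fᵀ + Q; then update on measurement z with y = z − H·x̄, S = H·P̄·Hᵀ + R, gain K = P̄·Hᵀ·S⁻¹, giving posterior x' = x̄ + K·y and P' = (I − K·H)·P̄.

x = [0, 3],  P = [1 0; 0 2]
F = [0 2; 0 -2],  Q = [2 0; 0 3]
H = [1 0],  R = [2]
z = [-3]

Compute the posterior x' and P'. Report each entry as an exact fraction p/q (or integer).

x' = [-3/2, 0]
P' = [5/3 -4/3; -4/3 17/3]

x̄ = F·x = [6, -6]
P̄ = F·P·Fᵀ + Q = [10 -8; -8 11]
y = z − H·x̄ = [-9]
S = H·P̄·Hᵀ + R = [12]
K = P̄·Hᵀ·S⁻¹ = [5/6; -2/3]
x' = x̄ + K·y = [-3/2, 0]
P' = (I − K·H)·P̄ = [5/3 -4/3; -4/3 17/3]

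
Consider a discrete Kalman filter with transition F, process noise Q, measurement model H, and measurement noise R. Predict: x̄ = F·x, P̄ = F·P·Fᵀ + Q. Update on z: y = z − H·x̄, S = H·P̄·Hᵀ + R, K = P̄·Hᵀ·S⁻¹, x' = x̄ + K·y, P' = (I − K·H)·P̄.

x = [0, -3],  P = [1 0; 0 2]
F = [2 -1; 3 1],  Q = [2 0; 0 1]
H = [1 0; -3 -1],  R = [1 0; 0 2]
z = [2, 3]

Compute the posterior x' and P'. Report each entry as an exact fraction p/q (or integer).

x̄ = F·x = [3, -3]
P̄ = F·P·Fᵀ + Q = [8 4; 4 12]
y = z − H·x̄ = [-1, 9]
S = H·P̄·Hᵀ + R = [9 -28; -28 110]
K = P̄·Hᵀ·S⁻¹ = [48/103 -14/103; -116/103 -52/103]
x' = x̄ + K·y = [135/103, -661/103]
P' = (I − K·H)·P̄ = [48/103 -116/103; -116/103 452/103]

x' = [135/103, -661/103]
P' = [48/103 -116/103; -116/103 452/103]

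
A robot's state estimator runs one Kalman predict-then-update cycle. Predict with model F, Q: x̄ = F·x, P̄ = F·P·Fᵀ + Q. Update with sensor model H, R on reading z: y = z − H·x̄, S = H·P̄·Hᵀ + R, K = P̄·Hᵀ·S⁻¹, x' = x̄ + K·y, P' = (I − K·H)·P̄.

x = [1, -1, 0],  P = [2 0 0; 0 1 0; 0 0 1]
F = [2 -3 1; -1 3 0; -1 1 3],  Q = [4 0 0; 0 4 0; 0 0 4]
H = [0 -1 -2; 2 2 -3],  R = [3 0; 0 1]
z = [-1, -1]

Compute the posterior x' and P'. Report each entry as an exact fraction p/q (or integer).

x' = [23509/7445, -13229/7445, 9338/7445]
P' = [123713/7445 -71243/7445 34681/7445; -71243/7445 45358/7445 -17741/7445; 34681/7445 -17741/7445 11587/7445]

x̄ = F·x = [5, -4, -2]
P̄ = F·P·Fᵀ + Q = [22 -13 -4; -13 15 5; -4 5 16]
y = z − H·x̄ = [-9, -9]
S = H·P̄·Hᵀ + R = [102 103; 103 177]
K = P̄·Hᵀ·S⁻¹ = [627/7445 897/7445; -3292/7445 1453/7445; -1811/7445 -881/7445]
x' = x̄ + K·y = [23509/7445, -13229/7445, 9338/7445]
P' = (I − K·H)·P̄ = [123713/7445 -71243/7445 34681/7445; -71243/7445 45358/7445 -17741/7445; 34681/7445 -17741/7445 11587/7445]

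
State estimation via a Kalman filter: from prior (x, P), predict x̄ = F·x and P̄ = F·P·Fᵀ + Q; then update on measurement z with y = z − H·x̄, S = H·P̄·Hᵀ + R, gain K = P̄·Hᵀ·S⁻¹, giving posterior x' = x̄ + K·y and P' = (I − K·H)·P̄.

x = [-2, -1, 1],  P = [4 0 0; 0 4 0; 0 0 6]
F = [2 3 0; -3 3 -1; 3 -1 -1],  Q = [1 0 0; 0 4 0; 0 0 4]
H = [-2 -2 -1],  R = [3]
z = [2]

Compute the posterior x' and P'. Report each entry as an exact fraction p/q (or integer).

x' = [-1995/569, 3182/569, -3554/569]
P' = [9993/569 -13904/569 8248/569; -13904/569 25342/569 -22438/569; 8248/569 -22438/569 28350/569]

x̄ = F·x = [-7, 2, -6]
P̄ = F·P·Fᵀ + Q = [53 12 12; 12 82 -42; 12 -42 50]
y = z − H·x̄ = [-14]
S = H·P̄·Hᵀ + R = [569]
K = P̄·Hᵀ·S⁻¹ = [-142/569; -146/569; 10/569]
x' = x̄ + K·y = [-1995/569, 3182/569, -3554/569]
P' = (I − K·H)·P̄ = [9993/569 -13904/569 8248/569; -13904/569 25342/569 -22438/569; 8248/569 -22438/569 28350/569]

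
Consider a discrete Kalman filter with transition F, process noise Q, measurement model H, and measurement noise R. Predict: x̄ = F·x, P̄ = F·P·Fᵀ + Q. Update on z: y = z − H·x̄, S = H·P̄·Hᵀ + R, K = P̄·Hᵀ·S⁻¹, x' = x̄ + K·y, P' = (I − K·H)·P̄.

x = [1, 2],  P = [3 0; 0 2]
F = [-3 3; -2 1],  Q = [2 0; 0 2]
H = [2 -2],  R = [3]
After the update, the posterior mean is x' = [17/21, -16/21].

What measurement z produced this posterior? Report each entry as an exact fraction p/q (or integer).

z = [3]

x̄ = F·x = [3, 0]
P̄ = F·P·Fᵀ + Q = [47 24; 24 16]
S = H·P̄·Hᵀ + R = [63]
K = P̄·Hᵀ·S⁻¹ = [46/63; 16/63]
x' − x̄ = [-46/21, -16/21] = K·y
y = (KᵀK)⁻¹·Kᵀ·(x' − x̄) = [-3]
z = y + H·x̄ = [-3] + [6] = [3]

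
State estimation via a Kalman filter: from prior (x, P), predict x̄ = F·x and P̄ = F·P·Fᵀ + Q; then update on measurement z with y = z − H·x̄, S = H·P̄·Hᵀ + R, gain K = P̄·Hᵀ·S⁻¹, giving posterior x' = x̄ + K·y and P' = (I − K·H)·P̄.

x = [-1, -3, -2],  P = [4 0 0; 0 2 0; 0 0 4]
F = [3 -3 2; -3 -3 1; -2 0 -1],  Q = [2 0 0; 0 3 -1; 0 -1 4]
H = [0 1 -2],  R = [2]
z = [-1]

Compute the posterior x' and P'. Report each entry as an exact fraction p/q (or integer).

x̄ = F·x = [2, 10, 4]
P̄ = F·P·Fᵀ + Q = [72 -10 -32; -10 61 19; -32 19 24]
y = z − H·x̄ = [-3]
S = H·P̄·Hᵀ + R = [83]
K = P̄·Hᵀ·S⁻¹ = [54/83; 23/83; -29/83]
x' = x̄ + K·y = [4/83, 761/83, 419/83]
P' = (I − K·H)·P̄ = [3060/83 -2072/83 -1090/83; -2072/83 4534/83 2244/83; -1090/83 2244/83 1151/83]

x' = [4/83, 761/83, 419/83]
P' = [3060/83 -2072/83 -1090/83; -2072/83 4534/83 2244/83; -1090/83 2244/83 1151/83]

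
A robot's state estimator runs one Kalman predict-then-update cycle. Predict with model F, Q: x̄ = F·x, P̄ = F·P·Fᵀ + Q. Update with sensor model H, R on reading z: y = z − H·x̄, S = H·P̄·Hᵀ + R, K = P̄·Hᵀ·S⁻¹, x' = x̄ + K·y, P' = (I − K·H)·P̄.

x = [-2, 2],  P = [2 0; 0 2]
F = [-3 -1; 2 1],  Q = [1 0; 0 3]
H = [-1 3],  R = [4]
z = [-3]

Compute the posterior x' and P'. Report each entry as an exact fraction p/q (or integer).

x' = [463/226, -81/226]
P' = [777/226 175/226; 175/226 129/226]

x̄ = F·x = [4, -2]
P̄ = F·P·Fᵀ + Q = [21 -14; -14 13]
y = z − H·x̄ = [7]
S = H·P̄·Hᵀ + R = [226]
K = P̄·Hᵀ·S⁻¹ = [-63/226; 53/226]
x' = x̄ + K·y = [463/226, -81/226]
P' = (I − K·H)·P̄ = [777/226 175/226; 175/226 129/226]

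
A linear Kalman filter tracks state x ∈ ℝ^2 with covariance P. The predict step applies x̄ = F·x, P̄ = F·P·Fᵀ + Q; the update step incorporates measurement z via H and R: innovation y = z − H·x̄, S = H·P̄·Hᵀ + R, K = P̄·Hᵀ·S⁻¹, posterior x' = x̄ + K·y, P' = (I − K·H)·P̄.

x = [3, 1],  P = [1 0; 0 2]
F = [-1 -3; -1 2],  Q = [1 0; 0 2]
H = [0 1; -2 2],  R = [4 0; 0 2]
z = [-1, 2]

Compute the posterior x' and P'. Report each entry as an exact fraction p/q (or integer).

x̄ = F·x = [-6, -1]
P̄ = F·P·Fᵀ + Q = [20 -11; -11 11]
y = z − H·x̄ = [0, -8]
S = H·P̄·Hᵀ + R = [15 44; 44 214]
K = P̄·Hᵀ·S⁻¹ = [187/637 -223/637; 209/637 88/637]
x' = x̄ + K·y = [-2038/637, -1341/637]
P' = (I − K·H)·P̄ = [971/637 748/637; 748/637 836/637]

x' = [-2038/637, -1341/637]
P' = [971/637 748/637; 748/637 836/637]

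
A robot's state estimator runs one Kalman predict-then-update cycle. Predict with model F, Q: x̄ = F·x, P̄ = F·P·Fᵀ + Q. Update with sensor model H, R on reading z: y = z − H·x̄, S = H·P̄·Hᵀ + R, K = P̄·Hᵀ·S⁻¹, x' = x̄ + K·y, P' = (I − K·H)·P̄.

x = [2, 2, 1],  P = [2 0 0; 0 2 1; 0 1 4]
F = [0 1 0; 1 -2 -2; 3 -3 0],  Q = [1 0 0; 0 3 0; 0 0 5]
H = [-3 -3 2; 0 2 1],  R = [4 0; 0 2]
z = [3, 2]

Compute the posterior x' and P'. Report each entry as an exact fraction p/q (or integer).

x' = [76759/54704, -26279/54704, 79129/27352]
P' = [88737/54704 -39105/54704 35247/27352; -39105/54704 30497/54704 -13295/27352; 35247/27352 -13295/27352 23241/13676]

x̄ = F·x = [2, -4, 0]
P̄ = F·P·Fᵀ + Q = [3 -6 -6; -6 37 24; -6 24 41]
y = z − H·x̄ = [-3, 10]
S = H·P̄·Hᵀ + R = [204 -62; -62 287]
K = P̄·Hᵀ·S⁻¹ = [-1977/54704 -1929/27352; -6839/54704 8601/27352; 6777/27352 4973/13676]
x' = x̄ + K·y = [76759/54704, -26279/54704, 79129/27352]
P' = (I − K·H)·P̄ = [88737/54704 -39105/54704 35247/27352; -39105/54704 30497/54704 -13295/27352; 35247/27352 -13295/27352 23241/13676]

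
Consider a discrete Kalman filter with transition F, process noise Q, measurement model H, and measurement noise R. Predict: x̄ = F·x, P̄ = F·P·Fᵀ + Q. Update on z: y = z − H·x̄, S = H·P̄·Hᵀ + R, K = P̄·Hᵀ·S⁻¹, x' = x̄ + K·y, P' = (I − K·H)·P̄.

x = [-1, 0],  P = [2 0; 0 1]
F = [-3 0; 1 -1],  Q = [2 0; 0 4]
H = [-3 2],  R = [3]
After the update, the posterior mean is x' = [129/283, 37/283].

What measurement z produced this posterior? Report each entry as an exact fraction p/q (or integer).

x̄ = F·x = [3, -1]
P̄ = F·P·Fᵀ + Q = [20 -6; -6 7]
S = H·P̄·Hᵀ + R = [283]
K = P̄·Hᵀ·S⁻¹ = [-72/283; 32/283]
x' − x̄ = [-720/283, 320/283] = K·y
y = (KᵀK)⁻¹·Kᵀ·(x' − x̄) = [10]
z = y + H·x̄ = [10] + [-11] = [-1]

z = [-1]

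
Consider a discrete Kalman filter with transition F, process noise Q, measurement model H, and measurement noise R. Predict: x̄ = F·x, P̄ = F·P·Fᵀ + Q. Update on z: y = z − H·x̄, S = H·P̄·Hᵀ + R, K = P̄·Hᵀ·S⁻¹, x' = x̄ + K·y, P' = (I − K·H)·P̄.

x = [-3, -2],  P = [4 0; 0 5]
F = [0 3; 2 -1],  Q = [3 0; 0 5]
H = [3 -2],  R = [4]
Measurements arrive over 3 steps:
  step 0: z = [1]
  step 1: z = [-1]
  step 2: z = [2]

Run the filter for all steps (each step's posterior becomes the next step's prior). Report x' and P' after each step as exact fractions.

step 0: x' = [-401/120, -3947/720], P' = [119/20 1013/120; 1013/120 9311/720]
step 1: x' = [-401853/697031, -188118/697031], P' = [2677884/697031 3535212/697031; 3535212/697031 5274548/697031]
step 2: x' = [38879934/405516377, -343484580/405516377], P' = [1547734344/405516377 2045779878/405516377; 2045779878/405516377 3057665613/405516377]

step 0: x̄ = F·x = [-6, -4]
step 0: P̄ = F·P·Fᵀ + Q = [48 -15; -15 26]
step 0: y = z − H·x̄ = [11]
step 0: S = H·P̄·Hᵀ + R = [720]
step 0: K = P̄·Hᵀ·S⁻¹ = [29/120; -97/720]
step 0: x' = x̄ + K·y = [-401/120, -3947/720]
step 0: P' = (I − K·H)·P̄ = [119/20 1013/120; 1013/120 9311/720]
step 1: x̄ = F·x = [-3947/240, -173/144]
step 1: P̄ = F·P·Fᵀ + Q = [9551/80 569/48; 569/48 1147/144]
step 1: y = z − H·x̄ = [33073/720]
step 1: S = H·P̄·Hᵀ + R = [697031/720]
step 1: K = P̄·Hᵀ·S⁻¹ = [240807/697031; 14135/697031]
step 1: x' = x̄ + K·y = [-401853/697031, -188118/697031]
step 1: P' = (I − K·H)·P̄ = [2677884/697031 3535212/697031; 3535212/697031 5274548/697031]
step 2: x̄ = F·x = [-564354/697031, -615588/697031]
step 2: P̄ = F·P·Fᵀ + Q = [49562025/697031 5387628/697031; 5387628/697031 5330391/697031]
step 2: y = z − H·x̄ = [1855948/697031]
step 2: S = H·P̄·Hᵀ + R = [405516377/697031]
step 2: K = P̄·Hᵀ·S⁻¹ = [137910819/405516377; 5502102/405516377]
step 2: x' = x̄ + K·y = [38879934/405516377, -343484580/405516377]
step 2: P' = (I − K·H)·P̄ = [1547734344/405516377 2045779878/405516377; 2045779878/405516377 3057665613/405516377]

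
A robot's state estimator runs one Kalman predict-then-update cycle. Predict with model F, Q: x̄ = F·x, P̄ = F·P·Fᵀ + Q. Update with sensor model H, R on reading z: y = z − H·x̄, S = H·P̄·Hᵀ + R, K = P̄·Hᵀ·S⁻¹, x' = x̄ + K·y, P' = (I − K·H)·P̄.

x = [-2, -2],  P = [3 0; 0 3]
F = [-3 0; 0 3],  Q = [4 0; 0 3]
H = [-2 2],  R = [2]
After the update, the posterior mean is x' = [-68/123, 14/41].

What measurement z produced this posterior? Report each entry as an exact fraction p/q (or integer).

z = [2]

x̄ = F·x = [6, -6]
P̄ = F·P·Fᵀ + Q = [31 0; 0 30]
S = H·P̄·Hᵀ + R = [246]
K = P̄·Hᵀ·S⁻¹ = [-31/123; 10/41]
x' − x̄ = [-806/123, 260/41] = K·y
y = (KᵀK)⁻¹·Kᵀ·(x' − x̄) = [26]
z = y + H·x̄ = [26] + [-24] = [2]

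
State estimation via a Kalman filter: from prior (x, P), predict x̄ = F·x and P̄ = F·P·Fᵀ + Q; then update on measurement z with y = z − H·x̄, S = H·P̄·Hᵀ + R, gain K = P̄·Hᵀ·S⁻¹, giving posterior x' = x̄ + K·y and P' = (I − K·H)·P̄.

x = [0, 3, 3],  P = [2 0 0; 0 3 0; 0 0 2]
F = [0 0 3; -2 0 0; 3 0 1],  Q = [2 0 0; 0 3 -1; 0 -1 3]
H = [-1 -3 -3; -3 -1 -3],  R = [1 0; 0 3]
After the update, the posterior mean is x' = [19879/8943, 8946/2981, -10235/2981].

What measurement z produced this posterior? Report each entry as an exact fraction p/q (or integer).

x̄ = F·x = [9, 0, 3]
P̄ = F·P·Fᵀ + Q = [20 0 6; 0 11 -13; 6 -13 23]
S = H·P̄·Hᵀ + R = [129 216; 216 431]
K = P̄·Hᵀ·S⁻¹ = [470/8943 -618/2981; -1154/2981 772/2981; 156/2981 -590/2981]
x' − x̄ = [-60608/8943, 8946/2981, -19178/2981] = K·y
y = (KᵀK)⁻¹·Kᵀ·(x' − x̄) = [17, 37]
z = y + H·x̄ = [17, 37] + [-18, -36] = [-1, 1]

z = [-1, 1]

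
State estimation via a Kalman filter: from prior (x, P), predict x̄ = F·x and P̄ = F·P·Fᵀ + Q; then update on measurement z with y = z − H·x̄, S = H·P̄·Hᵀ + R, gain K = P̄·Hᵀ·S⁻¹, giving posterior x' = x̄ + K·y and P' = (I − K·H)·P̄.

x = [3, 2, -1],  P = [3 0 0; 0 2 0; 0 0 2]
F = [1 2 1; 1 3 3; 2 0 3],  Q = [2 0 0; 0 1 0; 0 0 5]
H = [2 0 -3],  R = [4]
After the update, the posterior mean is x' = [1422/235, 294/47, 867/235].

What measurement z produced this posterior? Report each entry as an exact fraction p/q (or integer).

x̄ = F·x = [6, 6, 3]
P̄ = F·P·Fᵀ + Q = [15 21 12; 21 40 24; 12 24 35]
S = H·P̄·Hᵀ + R = [235]
K = P̄·Hᵀ·S⁻¹ = [-6/235; -6/47; -81/235]
x' − x̄ = [12/235, 12/47, 162/235] = K·y
y = (KᵀK)⁻¹·Kᵀ·(x' − x̄) = [-2]
z = y + H·x̄ = [-2] + [3] = [1]

z = [1]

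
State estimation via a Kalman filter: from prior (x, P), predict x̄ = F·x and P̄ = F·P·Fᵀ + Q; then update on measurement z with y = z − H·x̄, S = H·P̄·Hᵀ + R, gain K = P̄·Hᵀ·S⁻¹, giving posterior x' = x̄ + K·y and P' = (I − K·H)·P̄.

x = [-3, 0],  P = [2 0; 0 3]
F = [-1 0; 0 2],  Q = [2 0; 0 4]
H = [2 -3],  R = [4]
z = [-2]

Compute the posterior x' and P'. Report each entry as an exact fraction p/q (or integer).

x̄ = F·x = [3, 0]
P̄ = F·P·Fᵀ + Q = [4 0; 0 16]
y = z − H·x̄ = [-8]
S = H·P̄·Hᵀ + R = [164]
K = P̄·Hᵀ·S⁻¹ = [2/41; -12/41]
x' = x̄ + K·y = [107/41, 96/41]
P' = (I − K·H)·P̄ = [148/41 96/41; 96/41 80/41]

x' = [107/41, 96/41]
P' = [148/41 96/41; 96/41 80/41]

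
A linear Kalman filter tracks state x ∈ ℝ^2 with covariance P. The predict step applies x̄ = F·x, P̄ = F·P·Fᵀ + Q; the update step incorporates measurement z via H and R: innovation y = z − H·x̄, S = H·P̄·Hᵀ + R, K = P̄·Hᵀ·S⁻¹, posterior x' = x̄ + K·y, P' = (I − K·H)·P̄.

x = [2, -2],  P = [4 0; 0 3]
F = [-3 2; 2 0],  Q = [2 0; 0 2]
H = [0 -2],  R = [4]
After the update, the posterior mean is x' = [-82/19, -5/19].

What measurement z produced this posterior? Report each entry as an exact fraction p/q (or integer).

z = [1]

x̄ = F·x = [-10, 4]
P̄ = F·P·Fᵀ + Q = [50 -24; -24 18]
S = H·P̄·Hᵀ + R = [76]
K = P̄·Hᵀ·S⁻¹ = [12/19; -9/19]
x' − x̄ = [108/19, -81/19] = K·y
y = (KᵀK)⁻¹·Kᵀ·(x' − x̄) = [9]
z = y + H·x̄ = [9] + [-8] = [1]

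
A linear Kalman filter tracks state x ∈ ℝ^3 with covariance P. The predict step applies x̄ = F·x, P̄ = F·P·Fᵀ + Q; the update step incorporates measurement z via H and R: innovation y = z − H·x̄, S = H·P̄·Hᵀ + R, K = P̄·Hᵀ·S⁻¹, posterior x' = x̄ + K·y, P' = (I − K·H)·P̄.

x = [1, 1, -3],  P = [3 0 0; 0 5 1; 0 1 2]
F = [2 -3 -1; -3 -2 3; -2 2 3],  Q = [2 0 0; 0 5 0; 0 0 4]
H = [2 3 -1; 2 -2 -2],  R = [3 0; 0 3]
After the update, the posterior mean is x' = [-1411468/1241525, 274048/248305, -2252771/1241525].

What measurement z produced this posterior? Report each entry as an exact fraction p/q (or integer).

x̄ = F·x = [2, -14, -9]
P̄ = F·P·Fᵀ + Q = [67 -1 -59; -1 58 16; -59 16 66]
S = H·P̄·Hᵀ + R = [987 340; 340 1375]
K = P̄·Hᵀ·S⁻¹ = [34978/248305 186098/1241525; 10620/49661 -40218/248305; -18224/248305 -232094/1241525]
x' − x̄ = [-3894518/1241525, 3750318/248305, 8920954/1241525] = K·y
y = (KᵀK)⁻¹·Kᵀ·(x' − x̄) = [32, -51]
z = y + H·x̄ = [32, -51] + [-29, 50] = [3, -1]

z = [3, -1]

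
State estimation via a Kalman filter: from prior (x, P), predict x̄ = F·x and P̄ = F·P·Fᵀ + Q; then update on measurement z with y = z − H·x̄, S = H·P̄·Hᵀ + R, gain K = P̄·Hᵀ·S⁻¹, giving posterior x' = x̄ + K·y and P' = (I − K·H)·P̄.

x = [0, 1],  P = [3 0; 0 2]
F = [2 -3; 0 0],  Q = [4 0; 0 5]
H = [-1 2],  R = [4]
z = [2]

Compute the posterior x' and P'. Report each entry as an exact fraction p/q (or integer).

x' = [-70/29, -5/29]
P' = [408/29 170/29; 170/29 95/29]

x̄ = F·x = [-3, 0]
P̄ = F·P·Fᵀ + Q = [34 0; 0 5]
y = z − H·x̄ = [-1]
S = H·P̄·Hᵀ + R = [58]
K = P̄·Hᵀ·S⁻¹ = [-17/29; 5/29]
x' = x̄ + K·y = [-70/29, -5/29]
P' = (I − K·H)·P̄ = [408/29 170/29; 170/29 95/29]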